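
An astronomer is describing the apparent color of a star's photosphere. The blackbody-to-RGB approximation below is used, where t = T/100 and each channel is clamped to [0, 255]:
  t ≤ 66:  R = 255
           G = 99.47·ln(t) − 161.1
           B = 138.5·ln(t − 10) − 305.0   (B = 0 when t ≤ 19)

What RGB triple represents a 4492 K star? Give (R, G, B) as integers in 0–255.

t = 4492/100 = 44.92; the t ≤ 66 branch applies.
R = 255 by definition for t ≤ 66.
G = 99.47·ln 44.92 − 161.1 = 99.47·3.8049 − 161.1 = 217.372.
B = 138.5·ln(44.92 − 10) − 305.0 = 138.5·ln 34.92 − 305.0 = 138.5·3.5531 − 305.0 = 187.099.
Rounded: (255, 217, 187).

(255, 217, 187)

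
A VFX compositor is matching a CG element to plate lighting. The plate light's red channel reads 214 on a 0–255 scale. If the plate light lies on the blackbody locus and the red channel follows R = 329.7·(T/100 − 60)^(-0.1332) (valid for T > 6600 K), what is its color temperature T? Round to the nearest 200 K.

8600 K

(t − 60)^(-0.1332) = 214/329.7 = 0.64907.
t − 60 = 0.64907^(1/-0.1332) = 0.64907^(-7.508) = 25.657, so t = 85.657.
T = 100·t = 8566 K → 8600 K to the nearest 200 K.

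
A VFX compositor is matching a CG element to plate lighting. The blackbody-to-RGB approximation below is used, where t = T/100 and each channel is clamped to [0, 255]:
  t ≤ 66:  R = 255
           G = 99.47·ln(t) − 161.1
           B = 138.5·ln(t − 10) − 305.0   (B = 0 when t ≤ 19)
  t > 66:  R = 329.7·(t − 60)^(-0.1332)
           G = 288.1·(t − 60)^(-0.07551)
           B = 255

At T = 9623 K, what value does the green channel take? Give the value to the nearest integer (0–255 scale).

t = 9623/100 = 96.23; the t > 66 branch applies.
G = 288.1·(96.23 − 60)^(-0.07551) = 288.1·36.23^(-0.07551) = 288.1·0.76256 = 219.694.
Rounded: 220.

220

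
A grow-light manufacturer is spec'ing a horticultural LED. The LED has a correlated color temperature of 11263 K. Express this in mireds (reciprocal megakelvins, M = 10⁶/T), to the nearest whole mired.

M = 10⁶ / 11263 = 88.786 → 89 mireds.

89 mireds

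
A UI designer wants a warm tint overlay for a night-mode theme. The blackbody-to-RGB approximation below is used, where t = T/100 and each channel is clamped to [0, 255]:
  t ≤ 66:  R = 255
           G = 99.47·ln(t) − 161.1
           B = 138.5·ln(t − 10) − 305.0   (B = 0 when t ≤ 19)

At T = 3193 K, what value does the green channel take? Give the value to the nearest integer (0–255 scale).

t = 3193/100 = 31.93; the t ≤ 66 branch applies.
G = 99.47·ln 31.93 − 161.1 = 99.47·3.4635 − 161.1 = 183.419.
Rounded: 183.

183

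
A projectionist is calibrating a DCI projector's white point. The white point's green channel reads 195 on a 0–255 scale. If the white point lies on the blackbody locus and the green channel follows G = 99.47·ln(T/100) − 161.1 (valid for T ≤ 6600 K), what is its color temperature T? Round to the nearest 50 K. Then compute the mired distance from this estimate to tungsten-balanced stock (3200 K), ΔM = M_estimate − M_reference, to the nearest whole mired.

-35 mireds

ln t = (195 + 161.1) / 99.47 = 3.5800.
t = e^3.5800 = 35.873.
T = 100·t = 3587 K → 3600 K to the nearest 50 K.
M_estimate = 10⁶/3600 = 277.78; M_reference = 10⁶/3200 = 312.50.
ΔM = 277.78 − 312.50 = -34.72 → -35 mireds.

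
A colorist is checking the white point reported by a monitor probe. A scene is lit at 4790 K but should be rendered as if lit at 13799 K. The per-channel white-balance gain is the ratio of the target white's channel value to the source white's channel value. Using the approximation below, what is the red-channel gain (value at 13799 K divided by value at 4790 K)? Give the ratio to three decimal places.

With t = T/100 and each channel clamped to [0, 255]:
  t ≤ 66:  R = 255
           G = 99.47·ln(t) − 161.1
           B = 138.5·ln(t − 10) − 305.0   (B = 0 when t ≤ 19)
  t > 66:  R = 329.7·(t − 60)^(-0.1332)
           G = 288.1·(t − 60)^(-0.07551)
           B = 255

0.724

At 4790 K (t = 47.9):
  R = 255 by definition for t ≤ 66.
At 13799 K (t = 137.99):
  R = 329.7·(137.99 − 60)^(-0.1332) = 329.7·77.99^(-0.1332) = 329.7·0.55973 = 184.544.
Gain = 184.544 / 255.000 = 0.7237 → 0.724.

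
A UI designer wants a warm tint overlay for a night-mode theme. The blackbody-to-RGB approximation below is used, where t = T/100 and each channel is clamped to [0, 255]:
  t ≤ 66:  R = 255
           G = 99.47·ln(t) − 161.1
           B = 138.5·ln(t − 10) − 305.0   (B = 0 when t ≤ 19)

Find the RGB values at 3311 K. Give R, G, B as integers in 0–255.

R=255, G=187, B=130

t = 3311/100 = 33.11; the t ≤ 66 branch applies.
R = 255 by definition for t ≤ 66.
G = 99.47·ln 33.11 − 161.1 = 99.47·3.4998 − 161.1 = 187.029.
B = 138.5·ln(33.11 − 10) − 305.0 = 138.5·ln 23.11 − 305.0 = 138.5·3.1403 − 305.0 = 129.927.
Rounded: (255, 187, 130).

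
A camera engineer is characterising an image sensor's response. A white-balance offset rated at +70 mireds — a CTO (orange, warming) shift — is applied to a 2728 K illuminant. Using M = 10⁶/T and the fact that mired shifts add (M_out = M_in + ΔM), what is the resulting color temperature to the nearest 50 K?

M_in = 10⁶/2728 = 366.57 mireds.
M_out = 366.57 + (+70) = 436.57 mireds.
T_out = 10⁶/436.57 = 2290.6 K → 2300 K.

2300 K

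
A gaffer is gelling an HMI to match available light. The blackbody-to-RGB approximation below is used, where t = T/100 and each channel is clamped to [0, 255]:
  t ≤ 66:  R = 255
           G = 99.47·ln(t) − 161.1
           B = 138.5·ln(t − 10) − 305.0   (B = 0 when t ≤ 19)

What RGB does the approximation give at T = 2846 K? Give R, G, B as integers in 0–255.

t = 2846/100 = 28.46; the t ≤ 66 branch applies.
R = 255 by definition for t ≤ 66.
G = 99.47·ln 28.46 − 161.1 = 99.47·3.3485 − 161.1 = 171.975.
B = 138.5·ln(28.46 − 10) − 305.0 = 138.5·ln 18.46 − 305.0 = 138.5·2.9156 − 305.0 = 98.811.
Rounded: (255, 172, 99).

R=255, G=172, B=99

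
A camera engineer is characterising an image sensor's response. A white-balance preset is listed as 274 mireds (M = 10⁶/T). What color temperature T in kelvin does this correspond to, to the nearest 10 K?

3650 K

T = 10⁶ / 274 = 3649.64 K → 3650 K.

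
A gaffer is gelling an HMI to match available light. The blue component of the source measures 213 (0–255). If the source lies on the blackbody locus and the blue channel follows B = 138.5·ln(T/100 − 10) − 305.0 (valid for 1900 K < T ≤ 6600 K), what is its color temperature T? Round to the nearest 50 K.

ln(t − 10) = (213 + 305.0) / 138.5 = 3.7401.
t − 10 = e^3.7401 = 42.101, so t = 52.101.
T = 100·t = 5210 K → 5200 K to the nearest 50 K.

5200 K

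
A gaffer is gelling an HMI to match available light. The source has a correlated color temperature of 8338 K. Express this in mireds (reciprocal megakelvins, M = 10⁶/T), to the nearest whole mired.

M = 10⁶ / 8338 = 119.933 → 120 mireds.

120 mireds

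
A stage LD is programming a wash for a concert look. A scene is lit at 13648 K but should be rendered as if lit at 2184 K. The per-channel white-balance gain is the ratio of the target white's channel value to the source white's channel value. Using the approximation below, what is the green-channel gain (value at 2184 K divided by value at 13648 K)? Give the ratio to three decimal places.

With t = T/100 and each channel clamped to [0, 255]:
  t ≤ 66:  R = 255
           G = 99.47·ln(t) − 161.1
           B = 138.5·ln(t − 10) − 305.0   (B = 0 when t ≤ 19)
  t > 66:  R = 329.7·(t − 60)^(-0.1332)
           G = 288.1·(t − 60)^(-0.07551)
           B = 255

At 13648 K (t = 136.48):
  G = 288.1·(136.48 − 60)^(-0.07551) = 288.1·76.48^(-0.07551) = 288.1·0.72073 = 207.643.
At 2184 K (t = 21.84):
  G = 99.47·ln 21.84 − 161.1 = 99.47·3.0837 − 161.1 = 145.640.
Gain = 145.640 / 207.643 = 0.7014 → 0.701.

0.701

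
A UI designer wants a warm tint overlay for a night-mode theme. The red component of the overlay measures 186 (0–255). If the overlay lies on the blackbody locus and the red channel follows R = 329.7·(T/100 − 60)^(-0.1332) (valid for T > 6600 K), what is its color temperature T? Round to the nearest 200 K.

(t − 60)^(-0.1332) = 186/329.7 = 0.56415.
t − 60 = 0.56415^(1/-0.1332) = 0.56415^(-7.508) = 73.521, so t = 133.521.
T = 100·t = 13352 K → 13400 K to the nearest 200 K.

13400 K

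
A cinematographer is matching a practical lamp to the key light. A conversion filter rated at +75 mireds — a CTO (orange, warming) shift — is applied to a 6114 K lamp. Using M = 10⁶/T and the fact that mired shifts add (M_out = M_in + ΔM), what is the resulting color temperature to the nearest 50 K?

4200 K

M_in = 10⁶/6114 = 163.56 mireds.
M_out = 163.56 + (+75) = 238.56 mireds.
T_out = 10⁶/238.56 = 4191.8 K → 4200 K.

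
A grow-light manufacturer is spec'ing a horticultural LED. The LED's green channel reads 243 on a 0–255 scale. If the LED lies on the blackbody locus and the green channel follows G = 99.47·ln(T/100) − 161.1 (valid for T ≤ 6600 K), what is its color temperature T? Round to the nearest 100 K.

5800 K

ln t = (243 + 161.1) / 99.47 = 4.0625.
t = e^4.0625 = 58.121.
T = 100·t = 5812 K → 5800 K to the nearest 100 K.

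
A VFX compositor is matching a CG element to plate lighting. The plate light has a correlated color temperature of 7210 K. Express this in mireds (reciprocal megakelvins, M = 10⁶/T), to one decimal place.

138.7 mireds

M = 10⁶ / 7210 = 138.696 → 138.7 mireds.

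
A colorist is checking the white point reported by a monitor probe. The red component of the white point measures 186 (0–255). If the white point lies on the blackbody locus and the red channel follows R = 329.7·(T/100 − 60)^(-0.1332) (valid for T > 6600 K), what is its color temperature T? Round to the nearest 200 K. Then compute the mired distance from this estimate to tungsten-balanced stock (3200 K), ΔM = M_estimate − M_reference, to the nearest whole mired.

-238 mireds

(t − 60)^(-0.1332) = 186/329.7 = 0.56415.
t − 60 = 0.56415^(1/-0.1332) = 0.56415^(-7.508) = 73.521, so t = 133.521.
T = 100·t = 13352 K → 13400 K to the nearest 200 K.
M_estimate = 10⁶/13400 = 74.63; M_reference = 10⁶/3200 = 312.50.
ΔM = 74.63 − 312.50 = -237.87 → -238 mireds.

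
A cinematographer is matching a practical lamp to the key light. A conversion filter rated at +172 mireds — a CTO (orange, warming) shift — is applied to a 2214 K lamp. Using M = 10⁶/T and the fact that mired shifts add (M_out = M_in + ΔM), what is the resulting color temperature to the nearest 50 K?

M_in = 10⁶/2214 = 451.67 mireds.
M_out = 451.67 + (+172) = 623.67 mireds.
T_out = 10⁶/623.67 = 1603.4 K → 1600 K.

1600 K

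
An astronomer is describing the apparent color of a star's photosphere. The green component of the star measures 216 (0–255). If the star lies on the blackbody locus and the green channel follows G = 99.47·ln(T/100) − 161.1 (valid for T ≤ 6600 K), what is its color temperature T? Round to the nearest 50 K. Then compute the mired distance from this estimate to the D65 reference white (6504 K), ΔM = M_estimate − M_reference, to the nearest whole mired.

ln t = (216 + 161.1) / 99.47 = 3.7911.
t = e^3.7911 = 44.305.
T = 100·t = 4430 K → 4450 K to the nearest 50 K.
M_estimate = 10⁶/4450 = 224.72; M_reference = 10⁶/6504 = 153.75.
ΔM = 224.72 − 153.75 = 70.97 → +71 mireds.

+71 mireds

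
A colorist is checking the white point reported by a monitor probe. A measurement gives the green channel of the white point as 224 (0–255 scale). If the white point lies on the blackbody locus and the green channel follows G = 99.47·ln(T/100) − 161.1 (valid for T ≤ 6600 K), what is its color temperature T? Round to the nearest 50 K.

4800 K

ln t = (224 + 161.1) / 99.47 = 3.8715.
t = e^3.8715 = 48.015.
T = 100·t = 4802 K → 4800 K to the nearest 50 K.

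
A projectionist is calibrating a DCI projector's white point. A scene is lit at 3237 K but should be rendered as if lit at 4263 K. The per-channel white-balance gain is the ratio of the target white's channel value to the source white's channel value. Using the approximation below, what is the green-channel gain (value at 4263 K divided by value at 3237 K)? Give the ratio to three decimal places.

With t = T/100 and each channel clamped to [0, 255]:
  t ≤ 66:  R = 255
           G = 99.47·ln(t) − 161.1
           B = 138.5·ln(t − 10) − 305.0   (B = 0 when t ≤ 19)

1.148

At 3237 K (t = 32.37):
  G = 99.47·ln 32.37 − 161.1 = 99.47·3.4772 − 161.1 = 184.780.
At 4263 K (t = 42.63):
  G = 99.47·ln 42.63 − 161.1 = 99.47·3.7526 − 161.1 = 212.167.
Gain = 212.167 / 184.780 = 1.1482 → 1.148.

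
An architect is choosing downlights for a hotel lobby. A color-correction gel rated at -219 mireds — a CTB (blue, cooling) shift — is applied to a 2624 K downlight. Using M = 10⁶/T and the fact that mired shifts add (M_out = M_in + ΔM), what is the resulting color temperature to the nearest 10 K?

6170 K

M_in = 10⁶/2624 = 381.10 mireds.
M_out = 381.10 + (-219) = 162.10 mireds.
T_out = 10⁶/162.10 = 6169.1 K → 6170 K.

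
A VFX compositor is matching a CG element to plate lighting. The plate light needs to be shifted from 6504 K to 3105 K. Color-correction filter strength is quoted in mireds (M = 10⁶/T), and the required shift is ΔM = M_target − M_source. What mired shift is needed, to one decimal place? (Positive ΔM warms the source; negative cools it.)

M_source = 10⁶/6504 = 153.752; M_target = 10⁶/3105 = 322.061.
ΔM = 322.061 − 153.752 = 168.310 → +168.3 mireds, a warming shift.

+168.3 mireds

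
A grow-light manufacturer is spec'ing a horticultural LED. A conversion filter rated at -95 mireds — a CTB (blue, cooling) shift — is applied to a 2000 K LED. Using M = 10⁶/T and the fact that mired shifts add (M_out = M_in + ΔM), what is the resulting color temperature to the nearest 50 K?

2450 K

M_in = 10⁶/2000 = 500.00 mireds.
M_out = 500.00 + (-95) = 405.00 mireds.
T_out = 10⁶/405.00 = 2469.1 K → 2450 K.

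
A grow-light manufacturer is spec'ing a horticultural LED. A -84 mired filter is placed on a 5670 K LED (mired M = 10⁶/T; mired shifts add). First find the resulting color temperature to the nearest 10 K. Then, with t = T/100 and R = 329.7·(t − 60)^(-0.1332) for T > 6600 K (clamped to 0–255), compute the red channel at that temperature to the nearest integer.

197

M_in = 10⁶/5670 = 176.37; M_out = 176.37 + (-84) = 92.37.
T_out = 10⁶/92.37 = 10826.4 K → 10830 K; t = 108.3.
R = 329.7·(108.3 − 60)^(-0.1332) = 329.7·48.3^(-0.1332) = 329.7·0.59662 = 196.706.
Rounded: 197.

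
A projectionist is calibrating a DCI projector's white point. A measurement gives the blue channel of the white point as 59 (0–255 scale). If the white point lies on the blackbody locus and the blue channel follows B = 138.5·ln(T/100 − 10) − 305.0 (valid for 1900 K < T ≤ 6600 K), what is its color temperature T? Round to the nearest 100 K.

2400 K

ln(t − 10) = (59 + 305.0) / 138.5 = 2.6282.
t − 10 = e^2.6282 = 13.848, so t = 23.848.
T = 100·t = 2385 K → 2400 K to the nearest 100 K.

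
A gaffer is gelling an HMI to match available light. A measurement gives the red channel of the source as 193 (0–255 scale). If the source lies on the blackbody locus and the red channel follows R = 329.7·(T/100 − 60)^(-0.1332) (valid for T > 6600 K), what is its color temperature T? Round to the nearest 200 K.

(t − 60)^(-0.1332) = 193/329.7 = 0.58538.
t − 60 = 0.58538^(1/-0.1332) = 0.58538^(-7.508) = 55.713, so t = 115.713.
T = 100·t = 11571 K → 11600 K to the nearest 200 K.

11600 K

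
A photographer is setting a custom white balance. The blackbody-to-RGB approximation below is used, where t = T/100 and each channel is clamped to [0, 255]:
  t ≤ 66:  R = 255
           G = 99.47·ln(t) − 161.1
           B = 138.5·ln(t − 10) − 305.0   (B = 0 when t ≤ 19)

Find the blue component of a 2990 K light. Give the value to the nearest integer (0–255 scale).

109

t = 2990/100 = 29.9; the t ≤ 66 branch applies.
B = 138.5·ln(29.9 − 10) − 305.0 = 138.5·ln 19.9 − 305.0 = 138.5·2.9907 − 305.0 = 109.215.
Rounded: 109.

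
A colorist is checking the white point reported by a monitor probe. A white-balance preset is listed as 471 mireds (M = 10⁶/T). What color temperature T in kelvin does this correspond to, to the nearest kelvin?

T = 10⁶ / 471 = 2123.14 K → 2123 K.

2123 K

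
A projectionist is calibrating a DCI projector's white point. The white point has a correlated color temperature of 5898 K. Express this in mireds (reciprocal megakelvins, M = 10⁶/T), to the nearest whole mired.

M = 10⁶ / 5898 = 169.549 → 170 mireds.

170 mireds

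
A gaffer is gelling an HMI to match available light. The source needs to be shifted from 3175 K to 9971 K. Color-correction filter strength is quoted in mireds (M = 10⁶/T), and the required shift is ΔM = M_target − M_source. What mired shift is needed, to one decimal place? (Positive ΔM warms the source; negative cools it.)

M_source = 10⁶/3175 = 314.961; M_target = 10⁶/9971 = 100.291.
ΔM = 100.291 − 314.961 = -214.670 → -214.7 mireds, a cooling shift.

-214.7 mireds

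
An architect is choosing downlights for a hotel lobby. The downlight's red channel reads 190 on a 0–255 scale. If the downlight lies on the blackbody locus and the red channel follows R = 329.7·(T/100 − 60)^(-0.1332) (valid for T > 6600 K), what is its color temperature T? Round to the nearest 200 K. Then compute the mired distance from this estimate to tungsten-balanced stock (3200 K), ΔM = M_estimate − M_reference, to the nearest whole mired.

-231 mireds

(t − 60)^(-0.1332) = 190/329.7 = 0.57628.
t − 60 = 0.57628^(1/-0.1332) = 0.57628^(-7.508) = 62.667, so t = 122.667.
T = 100·t = 12267 K → 12200 K to the nearest 200 K.
M_estimate = 10⁶/12200 = 81.97; M_reference = 10⁶/3200 = 312.50.
ΔM = 81.97 − 312.50 = -230.53 → -231 mireds.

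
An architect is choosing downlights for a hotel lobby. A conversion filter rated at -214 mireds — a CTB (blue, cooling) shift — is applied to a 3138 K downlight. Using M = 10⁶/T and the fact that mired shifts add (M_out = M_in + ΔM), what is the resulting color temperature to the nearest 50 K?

9550 K

M_in = 10⁶/3138 = 318.67 mireds.
M_out = 318.67 + (-214) = 104.67 mireds.
T_out = 10⁶/104.67 = 9553.4 K → 9550 K.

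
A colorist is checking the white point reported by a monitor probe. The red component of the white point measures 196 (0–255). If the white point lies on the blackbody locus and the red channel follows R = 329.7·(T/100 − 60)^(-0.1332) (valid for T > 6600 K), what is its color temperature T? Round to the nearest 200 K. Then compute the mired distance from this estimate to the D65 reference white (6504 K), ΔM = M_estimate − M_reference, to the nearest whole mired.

(t − 60)^(-0.1332) = 196/329.7 = 0.59448.
t − 60 = 0.59448^(1/-0.1332) = 0.59448^(-7.508) = 49.621, so t = 109.621.
T = 100·t = 10962 K → 11000 K to the nearest 200 K.
M_estimate = 10⁶/11000 = 90.91; M_reference = 10⁶/6504 = 153.75.
ΔM = 90.91 − 153.75 = -62.84 → -63 mireds.

-63 mireds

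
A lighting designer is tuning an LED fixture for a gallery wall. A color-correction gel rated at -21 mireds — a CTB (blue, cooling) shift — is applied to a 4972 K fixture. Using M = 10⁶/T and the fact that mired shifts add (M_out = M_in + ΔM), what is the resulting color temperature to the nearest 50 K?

M_in = 10⁶/4972 = 201.13 mireds.
M_out = 201.13 + (-21) = 180.13 mireds.
T_out = 10⁶/180.13 = 5551.7 K → 5550 K.

5550 K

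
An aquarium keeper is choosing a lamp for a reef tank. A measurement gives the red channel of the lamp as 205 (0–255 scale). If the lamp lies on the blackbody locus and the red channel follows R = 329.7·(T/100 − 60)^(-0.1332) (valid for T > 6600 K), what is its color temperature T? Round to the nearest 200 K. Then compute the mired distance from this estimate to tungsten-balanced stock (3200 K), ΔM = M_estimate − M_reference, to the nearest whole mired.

(t − 60)^(-0.1332) = 205/329.7 = 0.62178.
t − 60 = 0.62178^(1/-0.1332) = 0.62178^(-7.508) = 35.423, so t = 95.423.
T = 100·t = 9542 K → 9600 K to the nearest 200 K.
M_estimate = 10⁶/9600 = 104.17; M_reference = 10⁶/3200 = 312.50.
ΔM = 104.17 − 312.50 = -208.33 → -208 mireds.

-208 mireds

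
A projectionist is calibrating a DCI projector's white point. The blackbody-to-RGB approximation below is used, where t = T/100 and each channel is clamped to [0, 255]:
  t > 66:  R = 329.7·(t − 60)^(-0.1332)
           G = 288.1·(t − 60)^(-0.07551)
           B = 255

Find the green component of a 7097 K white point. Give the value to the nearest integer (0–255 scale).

t = 7097/100 = 70.97; the t > 66 branch applies.
G = 288.1·(70.97 − 60)^(-0.07551) = 288.1·10.97^(-0.07551) = 288.1·0.83455 = 240.435.
Rounded: 240.

240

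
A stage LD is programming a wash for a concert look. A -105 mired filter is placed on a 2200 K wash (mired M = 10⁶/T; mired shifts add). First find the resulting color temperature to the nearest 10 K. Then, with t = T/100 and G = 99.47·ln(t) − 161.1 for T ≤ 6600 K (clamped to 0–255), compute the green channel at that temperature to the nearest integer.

172

M_in = 10⁶/2200 = 454.55; M_out = 454.55 + (-105) = 349.55.
T_out = 10⁶/349.55 = 2860.9 K → 2860 K; t = 28.6.
G = 99.47·ln 28.6 − 161.1 = 99.47·3.3534 − 161.1 = 172.463.
Rounded: 172.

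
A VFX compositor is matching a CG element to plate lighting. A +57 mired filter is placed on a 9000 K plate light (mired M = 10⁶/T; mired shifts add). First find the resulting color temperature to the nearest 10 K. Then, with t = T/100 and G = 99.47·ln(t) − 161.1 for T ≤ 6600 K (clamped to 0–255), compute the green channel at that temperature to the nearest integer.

245

M_in = 10⁶/9000 = 111.11; M_out = 111.11 + (+57) = 168.11.
T_out = 10⁶/168.11 = 5948.4 K → 5950 K; t = 59.5.
G = 99.47·ln 59.5 − 161.1 = 99.47·4.0860 − 161.1 = 245.332.
Rounded: 245.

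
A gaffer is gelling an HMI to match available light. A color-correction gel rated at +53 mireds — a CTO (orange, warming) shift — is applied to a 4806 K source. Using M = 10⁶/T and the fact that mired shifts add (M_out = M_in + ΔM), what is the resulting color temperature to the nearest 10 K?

3830 K

M_in = 10⁶/4806 = 208.07 mireds.
M_out = 208.07 + (+53) = 261.07 mireds.
T_out = 10⁶/261.07 = 3830.3 K → 3830 K.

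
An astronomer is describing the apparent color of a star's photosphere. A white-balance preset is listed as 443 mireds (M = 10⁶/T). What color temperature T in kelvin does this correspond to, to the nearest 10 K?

T = 10⁶ / 443 = 2257.34 K → 2260 K.

2260 K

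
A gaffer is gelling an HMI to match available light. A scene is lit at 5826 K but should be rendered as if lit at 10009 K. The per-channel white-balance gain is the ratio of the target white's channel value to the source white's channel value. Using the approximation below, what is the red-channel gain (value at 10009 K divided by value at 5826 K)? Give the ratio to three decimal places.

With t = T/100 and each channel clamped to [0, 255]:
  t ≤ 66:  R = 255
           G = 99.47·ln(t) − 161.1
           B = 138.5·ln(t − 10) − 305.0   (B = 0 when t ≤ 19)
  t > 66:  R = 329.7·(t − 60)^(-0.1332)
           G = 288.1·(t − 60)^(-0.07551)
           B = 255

0.791

At 5826 K (t = 58.26):
  R = 255 by definition for t ≤ 66.
At 10009 K (t = 100.09):
  R = 329.7·(100.09 − 60)^(-0.1332) = 329.7·40.09^(-0.1332) = 329.7·0.61161 = 201.648.
Gain = 201.648 / 255.000 = 0.7908 → 0.791.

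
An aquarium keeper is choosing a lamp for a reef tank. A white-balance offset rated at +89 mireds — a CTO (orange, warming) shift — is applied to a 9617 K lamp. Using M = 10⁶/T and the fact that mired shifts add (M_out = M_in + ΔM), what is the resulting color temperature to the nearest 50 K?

M_in = 10⁶/9617 = 103.98 mireds.
M_out = 103.98 + (+89) = 192.98 mireds.
T_out = 10⁶/192.98 = 5181.8 K → 5200 K.

5200 K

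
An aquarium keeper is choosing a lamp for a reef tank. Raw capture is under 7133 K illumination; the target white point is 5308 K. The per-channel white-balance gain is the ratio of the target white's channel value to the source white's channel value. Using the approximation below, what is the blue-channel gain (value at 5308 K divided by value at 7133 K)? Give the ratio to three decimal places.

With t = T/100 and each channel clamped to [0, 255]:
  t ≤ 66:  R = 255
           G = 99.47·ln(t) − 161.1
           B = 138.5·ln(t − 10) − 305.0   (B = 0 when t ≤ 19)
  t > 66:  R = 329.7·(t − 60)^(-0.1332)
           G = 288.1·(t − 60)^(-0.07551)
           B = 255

0.848

At 7133 K (t = 71.33):
  B = 255 by definition for t > 66.
At 5308 K (t = 53.08):
  B = 138.5·ln(53.08 − 10) − 305.0 = 138.5·ln 43.08 − 305.0 = 138.5·3.7631 − 305.0 = 216.184.
Gain = 216.184 / 255.000 = 0.8478 → 0.848.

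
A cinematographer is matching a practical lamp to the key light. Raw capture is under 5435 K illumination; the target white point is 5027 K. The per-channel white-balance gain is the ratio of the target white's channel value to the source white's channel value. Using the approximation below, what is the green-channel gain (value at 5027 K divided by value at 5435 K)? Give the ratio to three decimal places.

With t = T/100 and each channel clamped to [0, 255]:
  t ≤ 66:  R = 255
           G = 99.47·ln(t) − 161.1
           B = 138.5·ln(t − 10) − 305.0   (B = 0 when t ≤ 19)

0.967

At 5435 K (t = 54.35):
  G = 99.47·ln 54.35 − 161.1 = 99.47·3.9954 − 161.1 = 236.327.
At 5027 K (t = 50.27):
  G = 99.47·ln 50.27 − 161.1 = 99.47·3.9174 − 161.1 = 228.565.
Gain = 228.565 / 236.327 = 0.9672 → 0.967.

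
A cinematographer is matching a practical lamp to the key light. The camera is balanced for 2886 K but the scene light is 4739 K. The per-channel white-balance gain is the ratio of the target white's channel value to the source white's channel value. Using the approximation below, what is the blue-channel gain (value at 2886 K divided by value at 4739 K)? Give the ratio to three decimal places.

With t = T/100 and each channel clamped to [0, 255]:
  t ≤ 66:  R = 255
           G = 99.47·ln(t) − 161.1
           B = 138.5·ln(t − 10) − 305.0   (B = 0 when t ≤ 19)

At 4739 K (t = 47.39):
  B = 138.5·ln(47.39 − 10) − 305.0 = 138.5·ln 37.39 − 305.0 = 138.5·3.6214 − 305.0 = 196.564.
At 2886 K (t = 28.86):
  B = 138.5·ln(28.86 − 10) − 305.0 = 138.5·ln 18.86 − 305.0 = 138.5·2.9370 − 305.0 = 101.780.
Gain = 101.780 / 196.564 = 0.5178 → 0.518.

0.518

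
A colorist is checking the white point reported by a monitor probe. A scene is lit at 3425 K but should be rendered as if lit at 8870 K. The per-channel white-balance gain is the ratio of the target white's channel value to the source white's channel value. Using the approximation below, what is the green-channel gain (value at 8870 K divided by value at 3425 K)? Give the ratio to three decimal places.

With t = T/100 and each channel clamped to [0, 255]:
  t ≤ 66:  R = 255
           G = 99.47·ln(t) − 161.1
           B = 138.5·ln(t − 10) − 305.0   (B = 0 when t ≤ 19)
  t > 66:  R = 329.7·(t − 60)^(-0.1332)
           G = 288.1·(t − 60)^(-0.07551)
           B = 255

1.174

At 3425 K (t = 34.25):
  G = 99.47·ln 34.25 − 161.1 = 99.47·3.5337 − 161.1 = 190.396.
At 8870 K (t = 88.7):
  G = 288.1·(88.7 − 60)^(-0.07551) = 288.1·28.7^(-0.07551) = 288.1·0.77610 = 223.593.
Gain = 223.593 / 190.396 = 1.1744 → 1.174.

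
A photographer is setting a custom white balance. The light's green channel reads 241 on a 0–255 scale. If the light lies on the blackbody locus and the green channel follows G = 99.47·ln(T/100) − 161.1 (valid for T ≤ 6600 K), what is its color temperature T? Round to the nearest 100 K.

ln t = (241 + 161.1) / 99.47 = 4.0424.
t = e^4.0424 = 56.964.
T = 100·t = 5696 K → 5700 K to the nearest 100 K.

5700 K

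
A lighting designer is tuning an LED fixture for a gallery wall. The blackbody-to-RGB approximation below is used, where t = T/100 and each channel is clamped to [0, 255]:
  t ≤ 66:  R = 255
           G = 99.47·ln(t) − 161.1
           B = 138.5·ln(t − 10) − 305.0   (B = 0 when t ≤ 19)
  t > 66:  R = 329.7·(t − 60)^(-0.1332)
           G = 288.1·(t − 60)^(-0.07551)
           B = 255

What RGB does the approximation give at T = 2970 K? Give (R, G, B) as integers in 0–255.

(255, 176, 108)

t = 2970/100 = 29.7; the t ≤ 66 branch applies.
R = 255 by definition for t ≤ 66.
G = 99.47·ln 29.7 − 161.1 = 99.47·3.3911 − 161.1 = 176.217.
B = 138.5·ln(29.7 − 10) − 305.0 = 138.5·ln 19.7 − 305.0 = 138.5·2.9806 − 305.0 = 107.816.
Rounded: (255, 176, 108).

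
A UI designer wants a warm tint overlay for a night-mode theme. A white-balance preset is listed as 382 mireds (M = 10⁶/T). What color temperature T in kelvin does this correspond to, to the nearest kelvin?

2618 K

T = 10⁶ / 382 = 2617.80 K → 2618 K.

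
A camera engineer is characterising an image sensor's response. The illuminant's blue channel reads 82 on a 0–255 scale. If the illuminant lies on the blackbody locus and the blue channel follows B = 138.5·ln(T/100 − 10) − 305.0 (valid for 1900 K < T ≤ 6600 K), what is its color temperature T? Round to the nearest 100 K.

2600 K

ln(t − 10) = (82 + 305.0) / 138.5 = 2.7942.
t − 10 = e^2.7942 = 16.350, so t = 26.350.
T = 100·t = 2635 K → 2600 K to the nearest 100 K.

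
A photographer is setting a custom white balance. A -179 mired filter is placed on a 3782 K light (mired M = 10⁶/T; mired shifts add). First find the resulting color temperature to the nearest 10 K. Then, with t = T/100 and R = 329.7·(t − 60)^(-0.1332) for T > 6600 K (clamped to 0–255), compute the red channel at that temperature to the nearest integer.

192

M_in = 10⁶/3782 = 264.41; M_out = 264.41 + (-179) = 85.41.
T_out = 10⁶/85.41 = 11708.2 K → 11710 K; t = 117.1.
R = 329.7·(117.1 − 60)^(-0.1332) = 329.7·57.1^(-0.1332) = 329.7·0.58347 = 192.369.
Rounded: 192.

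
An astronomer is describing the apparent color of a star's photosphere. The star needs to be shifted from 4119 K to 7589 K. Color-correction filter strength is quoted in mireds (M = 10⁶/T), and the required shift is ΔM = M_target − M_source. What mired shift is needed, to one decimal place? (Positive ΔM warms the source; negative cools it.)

-111.0 mireds

M_source = 10⁶/4119 = 242.777; M_target = 10⁶/7589 = 131.770.
ΔM = 131.770 − 242.777 = -111.008 → -111.0 mireds, a cooling shift.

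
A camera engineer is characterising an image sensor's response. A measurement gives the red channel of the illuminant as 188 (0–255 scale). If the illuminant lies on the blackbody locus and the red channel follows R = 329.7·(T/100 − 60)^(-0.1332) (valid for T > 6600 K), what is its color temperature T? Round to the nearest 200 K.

12800 K

(t − 60)^(-0.1332) = 188/329.7 = 0.57022.
t − 60 = 0.57022^(1/-0.1332) = 0.57022^(-7.508) = 67.848, so t = 127.848.
T = 100·t = 12785 K → 12800 K to the nearest 200 K.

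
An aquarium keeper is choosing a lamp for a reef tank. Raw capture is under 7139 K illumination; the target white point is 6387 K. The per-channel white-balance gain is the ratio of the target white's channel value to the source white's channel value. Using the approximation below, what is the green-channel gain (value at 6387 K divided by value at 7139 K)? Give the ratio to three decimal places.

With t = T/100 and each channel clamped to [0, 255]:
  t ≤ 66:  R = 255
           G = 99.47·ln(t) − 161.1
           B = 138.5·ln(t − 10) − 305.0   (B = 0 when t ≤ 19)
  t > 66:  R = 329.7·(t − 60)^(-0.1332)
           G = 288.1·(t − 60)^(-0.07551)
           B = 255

At 7139 K (t = 71.39):
  G = 288.1·(71.39 − 60)^(-0.07551) = 288.1·11.39^(-0.07551) = 288.1·0.83219 = 239.754.
At 6387 K (t = 63.87):
  G = 99.47·ln 63.87 − 161.1 = 99.47·4.1568 − 161.1 = 252.382.
Gain = 252.382 / 239.754 = 1.0527 → 1.053.

1.053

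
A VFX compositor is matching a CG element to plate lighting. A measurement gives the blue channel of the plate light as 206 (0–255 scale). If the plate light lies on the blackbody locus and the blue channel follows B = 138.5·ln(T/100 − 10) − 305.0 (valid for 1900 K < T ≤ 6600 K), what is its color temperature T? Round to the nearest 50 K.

ln(t − 10) = (206 + 305.0) / 138.5 = 3.6895.
t − 10 = e^3.6895 = 40.026, so t = 50.026.
T = 100·t = 5003 K → 5000 K to the nearest 50 K.

5000 K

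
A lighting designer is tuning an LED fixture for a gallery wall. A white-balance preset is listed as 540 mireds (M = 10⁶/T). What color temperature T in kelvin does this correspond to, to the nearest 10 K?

1850 K

T = 10⁶ / 540 = 1851.85 K → 1850 K.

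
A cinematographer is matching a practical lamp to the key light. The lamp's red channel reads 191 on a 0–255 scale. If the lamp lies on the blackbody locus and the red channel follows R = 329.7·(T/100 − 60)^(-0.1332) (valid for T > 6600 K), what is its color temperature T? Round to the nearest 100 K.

12000 K

(t − 60)^(-0.1332) = 191/329.7 = 0.57931.
t − 60 = 0.57931^(1/-0.1332) = 0.57931^(-7.508) = 60.245, so t = 120.245.
T = 100·t = 12025 K → 12000 K to the nearest 100 K.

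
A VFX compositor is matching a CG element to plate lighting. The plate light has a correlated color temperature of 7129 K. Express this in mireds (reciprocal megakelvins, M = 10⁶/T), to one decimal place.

140.3 mireds

M = 10⁶ / 7129 = 140.272 → 140.3 mireds.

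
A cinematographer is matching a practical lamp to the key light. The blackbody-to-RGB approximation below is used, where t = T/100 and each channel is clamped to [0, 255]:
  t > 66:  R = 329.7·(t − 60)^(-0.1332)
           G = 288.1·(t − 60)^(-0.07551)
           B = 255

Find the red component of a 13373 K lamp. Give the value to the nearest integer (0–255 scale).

186

t = 13373/100 = 133.73; the t > 66 branch applies.
R = 329.7·(133.73 − 60)^(-0.1332) = 329.7·73.73^(-0.1332) = 329.7·0.56394 = 185.930.
Rounded: 186.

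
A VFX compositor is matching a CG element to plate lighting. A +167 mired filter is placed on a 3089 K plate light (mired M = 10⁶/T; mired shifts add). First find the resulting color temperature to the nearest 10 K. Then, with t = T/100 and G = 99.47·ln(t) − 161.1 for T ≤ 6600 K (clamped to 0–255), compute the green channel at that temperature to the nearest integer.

139

M_in = 10⁶/3089 = 323.73; M_out = 323.73 + (+167) = 490.73.
T_out = 10⁶/490.73 = 2037.8 K → 2040 K; t = 20.4.
G = 99.47·ln 20.4 − 161.1 = 99.47·3.0155 − 161.1 = 138.855.
Rounded: 139.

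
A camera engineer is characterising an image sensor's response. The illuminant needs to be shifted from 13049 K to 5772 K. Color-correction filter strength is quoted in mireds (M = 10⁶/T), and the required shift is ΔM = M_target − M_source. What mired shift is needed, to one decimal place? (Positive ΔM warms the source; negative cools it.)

M_source = 10⁶/13049 = 76.634; M_target = 10⁶/5772 = 173.250.
ΔM = 173.250 − 76.634 = 96.616 → +96.6 mireds, a warming shift.

+96.6 mireds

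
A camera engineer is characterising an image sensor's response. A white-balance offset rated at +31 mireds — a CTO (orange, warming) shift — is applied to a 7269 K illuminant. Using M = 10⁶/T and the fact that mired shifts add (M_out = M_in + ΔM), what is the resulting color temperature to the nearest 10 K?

5930 K

M_in = 10⁶/7269 = 137.57 mireds.
M_out = 137.57 + (+31) = 168.57 mireds.
T_out = 10⁶/168.57 = 5932.2 K → 5930 K.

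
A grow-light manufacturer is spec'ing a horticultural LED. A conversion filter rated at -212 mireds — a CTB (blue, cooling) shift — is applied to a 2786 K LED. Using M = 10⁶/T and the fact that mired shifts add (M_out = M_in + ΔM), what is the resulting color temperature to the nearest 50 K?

M_in = 10⁶/2786 = 358.94 mireds.
M_out = 358.94 + (-212) = 146.94 mireds.
T_out = 10⁶/146.94 = 6805.6 K → 6800 K.

6800 K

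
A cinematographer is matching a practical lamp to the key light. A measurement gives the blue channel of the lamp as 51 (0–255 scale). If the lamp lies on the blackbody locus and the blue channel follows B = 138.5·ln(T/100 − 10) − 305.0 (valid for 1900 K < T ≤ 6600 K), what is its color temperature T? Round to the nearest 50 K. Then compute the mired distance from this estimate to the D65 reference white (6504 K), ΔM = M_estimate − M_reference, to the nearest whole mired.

+281 mireds

ln(t − 10) = (51 + 305.0) / 138.5 = 2.5704.
t − 10 = e^2.5704 = 13.071, so t = 23.071.
T = 100·t = 2307 K → 2300 K to the nearest 50 K.
M_estimate = 10⁶/2300 = 434.78; M_reference = 10⁶/6504 = 153.75.
ΔM = 434.78 − 153.75 = 281.03 → +281 mireds.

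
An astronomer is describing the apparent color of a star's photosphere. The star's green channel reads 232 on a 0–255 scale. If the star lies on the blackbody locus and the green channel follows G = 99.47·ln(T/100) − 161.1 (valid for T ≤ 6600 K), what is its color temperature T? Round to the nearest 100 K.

ln t = (232 + 161.1) / 99.47 = 3.9519.
t = e^3.9519 = 52.036.
T = 100·t = 5204 K → 5200 K to the nearest 100 K.

5200 K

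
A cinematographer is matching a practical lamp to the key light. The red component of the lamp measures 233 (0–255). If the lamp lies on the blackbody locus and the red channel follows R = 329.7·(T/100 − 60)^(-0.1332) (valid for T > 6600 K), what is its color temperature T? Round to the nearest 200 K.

(t − 60)^(-0.1332) = 233/329.7 = 0.70670.
t − 60 = 0.70670^(1/-0.1332) = 0.70670^(-7.508) = 13.547, so t = 73.547.
T = 100·t = 7355 K → 7400 K to the nearest 200 K.

7400 K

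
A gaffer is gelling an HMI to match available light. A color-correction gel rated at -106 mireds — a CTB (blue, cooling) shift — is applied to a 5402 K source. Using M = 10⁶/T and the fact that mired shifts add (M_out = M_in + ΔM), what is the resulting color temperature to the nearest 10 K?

M_in = 10⁶/5402 = 185.12 mireds.
M_out = 185.12 + (-106) = 79.12 mireds.
T_out = 10⁶/79.12 = 12639.6 K → 12640 K.

12640 K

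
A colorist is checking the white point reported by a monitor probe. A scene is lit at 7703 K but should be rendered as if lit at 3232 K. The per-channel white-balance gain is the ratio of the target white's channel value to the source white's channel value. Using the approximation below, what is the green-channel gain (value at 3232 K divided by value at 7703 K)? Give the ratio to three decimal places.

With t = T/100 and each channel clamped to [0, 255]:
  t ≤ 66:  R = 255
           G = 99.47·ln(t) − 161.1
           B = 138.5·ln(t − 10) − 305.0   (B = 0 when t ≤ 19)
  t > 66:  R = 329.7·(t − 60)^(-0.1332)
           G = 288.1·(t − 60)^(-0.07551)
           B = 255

0.794

At 7703 K (t = 77.03):
  G = 288.1·(77.03 − 60)^(-0.07551) = 288.1·17.03^(-0.07551) = 288.1·0.80729 = 232.581.
At 3232 K (t = 32.32):
  G = 99.47·ln 32.32 − 161.1 = 99.47·3.4757 − 161.1 = 184.627.
Gain = 184.627 / 232.581 = 0.7938 → 0.794.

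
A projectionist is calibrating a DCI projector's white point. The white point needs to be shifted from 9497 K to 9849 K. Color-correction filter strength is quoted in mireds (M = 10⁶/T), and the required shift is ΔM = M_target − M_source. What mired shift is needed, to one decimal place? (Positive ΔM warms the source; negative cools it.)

M_source = 10⁶/9497 = 105.296; M_target = 10⁶/9849 = 101.533.
ΔM = 101.533 − 105.296 = -3.763 → -3.8 mireds, a cooling shift.

-3.8 mireds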